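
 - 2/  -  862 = 1/431= 0.00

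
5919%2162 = 1595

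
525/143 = 525/143 = 3.67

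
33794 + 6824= 40618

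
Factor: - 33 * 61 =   -  2013 = - 3^1*11^1 * 61^1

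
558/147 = 3 + 39/49 =3.80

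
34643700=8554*4050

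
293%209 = 84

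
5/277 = 5/277 = 0.02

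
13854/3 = 4618=4618.00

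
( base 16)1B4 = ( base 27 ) g4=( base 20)11g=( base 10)436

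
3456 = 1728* 2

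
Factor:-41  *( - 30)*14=2^2*3^1*5^1*7^1 * 41^1 = 17220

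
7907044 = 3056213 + 4850831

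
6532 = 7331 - 799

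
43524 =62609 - 19085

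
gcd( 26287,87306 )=1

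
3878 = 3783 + 95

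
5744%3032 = 2712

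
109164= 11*9924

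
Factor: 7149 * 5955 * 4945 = 210519998775 = 3^2*5^2 * 23^1*43^1*397^1*2383^1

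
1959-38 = 1921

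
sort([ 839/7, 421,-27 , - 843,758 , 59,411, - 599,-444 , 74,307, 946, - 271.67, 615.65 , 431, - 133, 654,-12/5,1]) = [-843 ,  -  599, - 444, - 271.67,  -  133,-27, - 12/5, 1 , 59, 74,839/7 , 307, 411,421, 431, 615.65, 654, 758,946] 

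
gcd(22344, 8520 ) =24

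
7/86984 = 7/86984 = 0.00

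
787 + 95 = 882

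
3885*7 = 27195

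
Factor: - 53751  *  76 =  - 4085076 =-2^2 * 3^1 * 19^2*23^1 * 41^1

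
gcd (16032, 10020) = 2004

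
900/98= 9  +  9/49  =  9.18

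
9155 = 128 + 9027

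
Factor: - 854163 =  - 3^2*94907^1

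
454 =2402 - 1948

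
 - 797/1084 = - 797/1084 = -0.74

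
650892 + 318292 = 969184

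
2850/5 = 570  =  570.00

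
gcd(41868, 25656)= 12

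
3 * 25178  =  75534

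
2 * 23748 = 47496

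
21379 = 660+20719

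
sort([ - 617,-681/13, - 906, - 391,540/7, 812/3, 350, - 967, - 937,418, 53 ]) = [ - 967, - 937, - 906, - 617, - 391,  -  681/13,53,540/7,812/3,  350 , 418]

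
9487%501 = 469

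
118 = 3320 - 3202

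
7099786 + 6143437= 13243223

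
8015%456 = 263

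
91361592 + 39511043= 130872635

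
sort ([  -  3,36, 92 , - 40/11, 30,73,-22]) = [  -  22,- 40/11, - 3, 30, 36, 73, 92]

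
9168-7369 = 1799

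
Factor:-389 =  - 389^1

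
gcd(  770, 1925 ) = 385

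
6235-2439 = 3796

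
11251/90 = 125 + 1/90 = 125.01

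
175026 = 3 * 58342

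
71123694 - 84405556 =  - 13281862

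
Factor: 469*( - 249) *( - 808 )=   2^3*3^1*7^1*67^1 * 83^1*101^1= 94359048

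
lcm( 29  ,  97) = 2813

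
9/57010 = 9/57010 = 0.00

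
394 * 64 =25216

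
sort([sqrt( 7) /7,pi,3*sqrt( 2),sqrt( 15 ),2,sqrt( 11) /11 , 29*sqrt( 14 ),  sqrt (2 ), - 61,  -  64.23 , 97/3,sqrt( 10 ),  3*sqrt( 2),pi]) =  [ - 64.23, - 61,sqrt( 11)/11,sqrt( 7)/7,sqrt (2),2,pi, pi,sqrt ( 10 ) , sqrt( 15),3*sqrt ( 2),3*sqrt( 2),  97/3,29*sqrt( 14 )]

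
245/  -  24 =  - 245/24=-10.21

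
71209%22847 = 2668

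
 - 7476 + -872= - 8348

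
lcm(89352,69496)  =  625464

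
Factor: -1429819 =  - 17^1 * 151^1*557^1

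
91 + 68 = 159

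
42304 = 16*2644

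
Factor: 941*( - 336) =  - 2^4*3^1*7^1*941^1 = - 316176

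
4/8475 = 4/8475= 0.00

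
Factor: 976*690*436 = 293619840 = 2^7 * 3^1*5^1 * 23^1*61^1*109^1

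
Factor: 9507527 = 9507527^1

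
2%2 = 0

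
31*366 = 11346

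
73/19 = 3 + 16/19= 3.84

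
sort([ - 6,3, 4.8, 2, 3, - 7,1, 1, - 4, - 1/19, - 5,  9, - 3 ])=[ - 7, - 6,-5, - 4, - 3, - 1/19,  1, 1,  2, 3,3, 4.8, 9]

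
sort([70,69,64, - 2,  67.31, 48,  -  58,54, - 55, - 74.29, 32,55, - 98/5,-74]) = [ - 74.29, - 74, - 58, - 55, - 98/5 , - 2,32,48,54,55,64,67.31,69, 70]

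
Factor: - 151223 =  - 97^1*1559^1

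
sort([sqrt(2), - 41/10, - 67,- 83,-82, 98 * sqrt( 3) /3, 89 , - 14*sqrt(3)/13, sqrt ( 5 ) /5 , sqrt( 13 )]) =[- 83, - 82, - 67 , - 41/10, - 14*sqrt(3 ) /13, sqrt(5 )/5 , sqrt(2 ), sqrt ( 13 ), 98 * sqrt(3 ) /3,89]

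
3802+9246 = 13048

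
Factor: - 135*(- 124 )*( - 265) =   -  4436100 = - 2^2*3^3 * 5^2*31^1*53^1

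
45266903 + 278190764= 323457667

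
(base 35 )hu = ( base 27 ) n4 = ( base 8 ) 1161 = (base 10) 625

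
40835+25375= 66210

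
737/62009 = 737/62009 = 0.01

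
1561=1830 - 269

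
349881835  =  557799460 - 207917625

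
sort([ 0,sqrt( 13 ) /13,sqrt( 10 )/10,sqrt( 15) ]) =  [ 0,sqrt (13 )/13, sqrt( 10)/10, sqrt (15 )]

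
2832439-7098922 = -4266483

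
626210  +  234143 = 860353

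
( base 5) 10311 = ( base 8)1302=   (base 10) 706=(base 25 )136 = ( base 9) 864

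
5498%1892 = 1714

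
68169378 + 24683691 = 92853069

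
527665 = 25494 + 502171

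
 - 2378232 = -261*9112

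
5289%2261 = 767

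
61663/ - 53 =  - 1164  +  29/53 = - 1163.45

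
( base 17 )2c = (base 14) 34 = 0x2E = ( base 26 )1K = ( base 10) 46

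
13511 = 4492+9019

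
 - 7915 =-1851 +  - 6064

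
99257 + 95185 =194442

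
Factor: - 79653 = - 3^1*7^1*3793^1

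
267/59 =267/59 = 4.53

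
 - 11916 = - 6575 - 5341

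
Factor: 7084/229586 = 22/713 =2^1*11^1*23^( - 1)*31^ ( - 1)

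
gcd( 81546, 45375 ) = 3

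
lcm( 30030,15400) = 600600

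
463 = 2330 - 1867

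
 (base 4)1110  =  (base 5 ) 314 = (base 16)54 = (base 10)84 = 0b1010100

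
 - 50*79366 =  - 3968300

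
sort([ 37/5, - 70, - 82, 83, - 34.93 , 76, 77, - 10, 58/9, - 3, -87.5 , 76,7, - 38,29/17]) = [-87.5 , - 82, - 70, - 38 , - 34.93, - 10, - 3, 29/17,58/9,7, 37/5 , 76 , 76, 77, 83]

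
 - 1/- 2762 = 1/2762 = 0.00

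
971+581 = 1552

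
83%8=3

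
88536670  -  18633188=69903482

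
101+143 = 244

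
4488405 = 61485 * 73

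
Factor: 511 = 7^1*73^1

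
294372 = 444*663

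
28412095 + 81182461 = 109594556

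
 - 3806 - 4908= - 8714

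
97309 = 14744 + 82565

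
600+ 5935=6535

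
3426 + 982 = 4408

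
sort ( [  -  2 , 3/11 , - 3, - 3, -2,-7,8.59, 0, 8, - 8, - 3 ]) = [- 8,  -  7,-3, - 3, - 3,-2, - 2 , 0, 3/11 , 8, 8.59]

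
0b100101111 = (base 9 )366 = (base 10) 303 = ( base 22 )dh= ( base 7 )612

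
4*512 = 2048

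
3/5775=1/1925 = 0.00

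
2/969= 2/969 = 0.00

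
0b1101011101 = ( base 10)861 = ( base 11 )713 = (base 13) 513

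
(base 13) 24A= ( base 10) 400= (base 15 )1BA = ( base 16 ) 190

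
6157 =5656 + 501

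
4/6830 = 2/3415  =  0.00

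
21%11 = 10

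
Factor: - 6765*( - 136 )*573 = 527182920 = 2^3*3^2*5^1*11^1*17^1*41^1*191^1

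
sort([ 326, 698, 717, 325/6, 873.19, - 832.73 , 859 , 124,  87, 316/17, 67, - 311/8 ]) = [ - 832.73, - 311/8 , 316/17,325/6, 67,87,124, 326, 698 , 717,859,  873.19 ] 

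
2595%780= 255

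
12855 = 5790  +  7065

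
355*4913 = 1744115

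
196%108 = 88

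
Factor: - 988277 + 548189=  - 2^3 *3^1*11^1*1667^1=- 440088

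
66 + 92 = 158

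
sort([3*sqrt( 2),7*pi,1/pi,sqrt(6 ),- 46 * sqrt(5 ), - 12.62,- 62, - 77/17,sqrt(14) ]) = [ - 46 * sqrt( 5 ), - 62 ,-12.62, - 77/17,1/pi, sqrt(6), sqrt( 14 ), 3*sqrt( 2), 7*pi ] 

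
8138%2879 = 2380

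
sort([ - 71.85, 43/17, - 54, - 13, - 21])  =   [ - 71.85,- 54,- 21, - 13,43/17]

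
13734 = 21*654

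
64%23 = 18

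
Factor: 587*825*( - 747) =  -361753425 = -  3^3 *5^2*  11^1  *  83^1*587^1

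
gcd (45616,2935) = 1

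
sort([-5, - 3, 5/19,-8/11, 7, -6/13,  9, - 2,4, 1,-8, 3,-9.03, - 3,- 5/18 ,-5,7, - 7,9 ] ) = [-9.03,-8,  -  7 , - 5,  -  5,  -  3, - 3,-2,-8/11,  -  6/13, - 5/18, 5/19,1,3, 4,7,  7,  9,9] 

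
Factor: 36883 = 7^1 * 11^1 * 479^1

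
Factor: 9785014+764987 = 10550001 =3^1 * 7^1*11^1 * 109^1*  419^1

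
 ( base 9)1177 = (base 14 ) 46c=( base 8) 1560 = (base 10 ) 880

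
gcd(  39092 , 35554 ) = 58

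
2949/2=1474 + 1/2 = 1474.50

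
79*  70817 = 5594543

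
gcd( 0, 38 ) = 38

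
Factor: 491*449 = 449^1*491^1 = 220459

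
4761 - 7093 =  - 2332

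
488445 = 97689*5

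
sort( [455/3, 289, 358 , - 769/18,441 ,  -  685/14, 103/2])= [-685/14,- 769/18,103/2  ,  455/3, 289,358,  441] 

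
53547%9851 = 4292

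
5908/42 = 422/3  =  140.67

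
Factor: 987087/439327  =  3^1*7^(  -  1)* 151^1*2179^1 * 62761^( - 1)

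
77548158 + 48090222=125638380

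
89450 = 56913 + 32537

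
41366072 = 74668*554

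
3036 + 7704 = 10740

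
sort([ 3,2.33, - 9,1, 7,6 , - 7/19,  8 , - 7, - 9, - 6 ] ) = [ - 9, - 9, - 7, - 6,-7/19,1,2.33, 3,6, 7,8]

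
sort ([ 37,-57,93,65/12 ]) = [-57,65/12, 37, 93 ] 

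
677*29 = 19633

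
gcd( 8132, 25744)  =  4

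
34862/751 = 46+ 316/751  =  46.42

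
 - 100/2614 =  -50/1307 = - 0.04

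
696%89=73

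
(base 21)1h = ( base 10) 38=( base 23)1f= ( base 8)46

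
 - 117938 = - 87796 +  - 30142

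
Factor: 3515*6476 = 22763140 = 2^2*5^1*19^1*37^1*1619^1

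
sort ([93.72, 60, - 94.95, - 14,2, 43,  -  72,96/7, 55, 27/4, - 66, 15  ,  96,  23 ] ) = [ - 94.95, - 72, - 66, - 14,2, 27/4, 96/7 , 15 , 23, 43, 55, 60 , 93.72, 96 ] 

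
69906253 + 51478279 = 121384532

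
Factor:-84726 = - 2^1 *3^4 * 523^1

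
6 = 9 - 3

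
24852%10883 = 3086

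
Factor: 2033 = 19^1 * 107^1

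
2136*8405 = 17953080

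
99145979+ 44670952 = 143816931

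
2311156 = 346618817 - 344307661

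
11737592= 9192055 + 2545537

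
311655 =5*62331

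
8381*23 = 192763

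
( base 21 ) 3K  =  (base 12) 6B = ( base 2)1010011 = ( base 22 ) 3h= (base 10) 83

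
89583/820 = 89583/820  =  109.25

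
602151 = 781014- 178863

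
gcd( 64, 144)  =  16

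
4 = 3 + 1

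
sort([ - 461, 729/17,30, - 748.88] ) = [ - 748.88, - 461, 30, 729/17] 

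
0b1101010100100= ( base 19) IGI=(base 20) H10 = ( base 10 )6820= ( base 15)204A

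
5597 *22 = 123134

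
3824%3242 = 582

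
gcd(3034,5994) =74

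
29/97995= 29/97995 = 0.00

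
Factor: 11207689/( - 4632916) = - 2^( - 2 )*59^ ( - 1 ) * 67^( - 1)*191^1 * 293^(-1)*58679^1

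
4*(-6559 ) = - 26236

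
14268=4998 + 9270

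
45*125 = 5625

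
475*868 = 412300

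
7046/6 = 1174 + 1/3 = 1174.33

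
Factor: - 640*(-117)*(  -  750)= - 2^8 * 3^3 * 5^4*13^1=   - 56160000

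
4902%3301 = 1601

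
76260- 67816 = 8444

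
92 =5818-5726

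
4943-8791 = - 3848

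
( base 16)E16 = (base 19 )9IF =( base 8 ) 7026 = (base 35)2x1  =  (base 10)3606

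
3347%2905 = 442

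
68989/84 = 68989/84 = 821.30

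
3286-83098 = -79812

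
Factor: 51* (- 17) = -867=- 3^1*17^2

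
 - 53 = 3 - 56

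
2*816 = 1632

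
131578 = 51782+79796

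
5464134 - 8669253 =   -  3205119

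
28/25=1 + 3/25 =1.12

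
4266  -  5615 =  - 1349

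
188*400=75200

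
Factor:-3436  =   - 2^2*859^1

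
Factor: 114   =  2^1*3^1*19^1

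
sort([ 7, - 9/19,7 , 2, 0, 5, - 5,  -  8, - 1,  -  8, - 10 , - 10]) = [- 10, - 10 , - 8 , - 8, - 5,  -  1, - 9/19,0, 2,5 , 7, 7 ] 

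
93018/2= 46509 =46509.00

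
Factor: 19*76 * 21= 2^2*3^1*7^1*19^2 = 30324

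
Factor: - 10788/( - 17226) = 62/99= 2^1 * 3^( - 2 )*11^( -1)*31^1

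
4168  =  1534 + 2634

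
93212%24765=18917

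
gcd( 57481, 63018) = 1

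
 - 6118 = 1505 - 7623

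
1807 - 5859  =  -4052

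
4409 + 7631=12040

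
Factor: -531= - 3^2*59^1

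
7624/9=7624/9 = 847.11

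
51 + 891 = 942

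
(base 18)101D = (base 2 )1011011100111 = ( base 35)4ri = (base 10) 5863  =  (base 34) 52F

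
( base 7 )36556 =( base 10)9547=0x254B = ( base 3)111002121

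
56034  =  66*849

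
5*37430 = 187150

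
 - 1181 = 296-1477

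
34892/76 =8723/19 = 459.11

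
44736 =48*932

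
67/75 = 67/75=0.89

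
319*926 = 295394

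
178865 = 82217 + 96648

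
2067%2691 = 2067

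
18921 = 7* 2703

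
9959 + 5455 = 15414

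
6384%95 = 19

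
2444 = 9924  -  7480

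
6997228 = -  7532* ( - 929 ) 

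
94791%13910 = 11331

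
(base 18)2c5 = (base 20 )239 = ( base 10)869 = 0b1101100101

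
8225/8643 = 8225/8643 = 0.95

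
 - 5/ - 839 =5/839 = 0.01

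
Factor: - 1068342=- 2^1 *3^1*11^1*16187^1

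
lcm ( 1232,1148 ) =50512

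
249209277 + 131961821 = 381171098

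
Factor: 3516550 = 2^1*5^2*53^1 * 1327^1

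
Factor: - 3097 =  -19^1 * 163^1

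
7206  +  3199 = 10405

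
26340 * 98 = 2581320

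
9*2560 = 23040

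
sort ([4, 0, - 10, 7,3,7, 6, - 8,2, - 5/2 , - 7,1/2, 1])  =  [-10,-8, - 7, - 5/2,  0,1/2,  1 , 2, 3 , 4, 6,7,  7]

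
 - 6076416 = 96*( -63296 )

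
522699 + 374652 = 897351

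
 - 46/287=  - 46/287 = - 0.16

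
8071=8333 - 262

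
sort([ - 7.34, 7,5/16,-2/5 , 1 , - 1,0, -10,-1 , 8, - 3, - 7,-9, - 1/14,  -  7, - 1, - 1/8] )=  [ - 10, - 9, - 7.34, - 7, - 7, - 3 , - 1 , - 1,-1,-2/5, - 1/8, - 1/14, 0,5/16,1,7,8 ]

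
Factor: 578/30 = 289/15 = 3^ (  -  1)  *5^( - 1 )*17^2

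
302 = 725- 423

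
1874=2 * 937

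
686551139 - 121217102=565334037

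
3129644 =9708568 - 6578924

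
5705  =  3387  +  2318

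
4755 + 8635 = 13390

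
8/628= 2/157= 0.01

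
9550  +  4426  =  13976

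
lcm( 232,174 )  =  696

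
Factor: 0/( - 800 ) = 0^1 = 0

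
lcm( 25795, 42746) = 1496110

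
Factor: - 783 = - 3^3 * 29^1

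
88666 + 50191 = 138857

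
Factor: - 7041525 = - 3^1* 5^2*93887^1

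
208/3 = 69 + 1/3 = 69.33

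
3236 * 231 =747516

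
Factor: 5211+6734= 5^1*2389^1 = 11945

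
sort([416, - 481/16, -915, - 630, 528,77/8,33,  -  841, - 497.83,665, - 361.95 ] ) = [ - 915, - 841, - 630, - 497.83, - 361.95, - 481/16, 77/8 , 33,416, 528,665]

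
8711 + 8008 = 16719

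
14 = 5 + 9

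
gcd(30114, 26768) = 3346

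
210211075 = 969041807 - 758830732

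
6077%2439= 1199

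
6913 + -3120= 3793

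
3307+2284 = 5591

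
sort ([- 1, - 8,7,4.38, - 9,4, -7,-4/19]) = [ - 9 , - 8 , -7,-1, - 4/19,4,4.38,7]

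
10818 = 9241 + 1577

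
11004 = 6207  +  4797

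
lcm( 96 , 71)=6816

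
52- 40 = 12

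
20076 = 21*956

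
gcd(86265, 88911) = 27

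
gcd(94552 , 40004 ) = 4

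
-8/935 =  - 8/935 = - 0.01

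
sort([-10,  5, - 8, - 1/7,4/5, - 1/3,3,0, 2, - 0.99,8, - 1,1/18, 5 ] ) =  [ - 10, - 8,-1, - 0.99,  -  1/3, - 1/7 , 0,1/18,4/5,2,3,5,5,8]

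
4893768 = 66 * 74148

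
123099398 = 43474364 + 79625034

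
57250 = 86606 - 29356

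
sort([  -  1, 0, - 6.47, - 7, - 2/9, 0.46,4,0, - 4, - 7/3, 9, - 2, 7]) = [-7, - 6.47, - 4, - 7/3, - 2, - 1, - 2/9, 0,  0,0.46, 4, 7,9 ]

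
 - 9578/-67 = 142 + 64/67 = 142.96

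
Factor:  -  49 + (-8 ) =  - 3^1*19^1 = - 57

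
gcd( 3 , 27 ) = 3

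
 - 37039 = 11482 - 48521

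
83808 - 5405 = 78403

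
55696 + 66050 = 121746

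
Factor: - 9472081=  - 31^1*305551^1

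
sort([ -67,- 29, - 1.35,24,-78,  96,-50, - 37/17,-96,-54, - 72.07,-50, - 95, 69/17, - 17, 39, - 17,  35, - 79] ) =[ - 96, - 95 , - 79, - 78, - 72.07 ,  -  67, - 54, - 50,-50 ,  -  29 ,- 17,-17 , - 37/17, - 1.35,  69/17,  24,35,  39, 96 ] 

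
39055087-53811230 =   -  14756143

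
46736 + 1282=48018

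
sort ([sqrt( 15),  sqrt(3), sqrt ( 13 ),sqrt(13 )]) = [ sqrt( 3 ), sqrt(13),sqrt( 13 ),sqrt(15)]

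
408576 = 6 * 68096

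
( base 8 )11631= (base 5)130032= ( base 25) 80h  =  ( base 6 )35121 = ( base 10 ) 5017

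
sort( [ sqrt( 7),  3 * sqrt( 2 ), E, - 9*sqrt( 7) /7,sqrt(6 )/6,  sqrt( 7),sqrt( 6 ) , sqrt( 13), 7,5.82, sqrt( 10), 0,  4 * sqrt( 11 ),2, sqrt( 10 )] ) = [ - 9*sqrt( 7)/7, 0 , sqrt( 6)/6,  2,  sqrt( 6), sqrt( 7) , sqrt( 7), E, sqrt( 10),sqrt( 10),sqrt( 13 ) , 3*sqrt( 2),  5.82, 7, 4*sqrt ( 11)]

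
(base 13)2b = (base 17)23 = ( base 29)18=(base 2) 100101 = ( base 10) 37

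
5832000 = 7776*750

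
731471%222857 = 62900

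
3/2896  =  3/2896 = 0.00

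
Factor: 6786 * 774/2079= 194532/77 = 2^2*3^1*7^( - 1)* 11^( - 1 )*13^1*29^1* 43^1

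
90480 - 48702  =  41778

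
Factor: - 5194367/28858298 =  - 2^( - 1) * 7^( - 1)* 17^1*37^( - 1 )*55711^( - 1) *305551^1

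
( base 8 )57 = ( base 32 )1F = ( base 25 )1m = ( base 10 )47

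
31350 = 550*57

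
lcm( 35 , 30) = 210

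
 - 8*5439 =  - 43512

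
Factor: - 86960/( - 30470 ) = 2^3*11^( - 1) * 277^( - 1)*1087^1  =  8696/3047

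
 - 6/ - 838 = 3/419 = 0.01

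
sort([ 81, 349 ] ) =[81, 349]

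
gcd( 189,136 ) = 1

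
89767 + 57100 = 146867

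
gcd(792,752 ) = 8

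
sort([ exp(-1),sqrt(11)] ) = [ exp( - 1),sqrt( 11)]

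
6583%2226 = 2131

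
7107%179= 126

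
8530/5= 1706 = 1706.00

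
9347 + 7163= 16510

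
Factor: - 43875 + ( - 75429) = - 2^3*3^2 * 1657^1 =- 119304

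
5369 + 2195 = 7564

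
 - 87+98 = 11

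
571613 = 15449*37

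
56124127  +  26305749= 82429876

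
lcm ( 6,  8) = 24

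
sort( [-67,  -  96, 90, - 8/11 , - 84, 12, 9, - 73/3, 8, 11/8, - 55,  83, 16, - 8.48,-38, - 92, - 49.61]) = [-96, - 92, - 84, - 67,-55,  -  49.61, - 38 , - 73/3, - 8.48, - 8/11, 11/8, 8, 9, 12, 16, 83, 90]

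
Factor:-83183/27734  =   - 2^(-1) * 7^ (-2)*193^1*283^ ( - 1)*431^1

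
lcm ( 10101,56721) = 737373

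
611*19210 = 11737310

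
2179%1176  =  1003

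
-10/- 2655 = 2/531=0.00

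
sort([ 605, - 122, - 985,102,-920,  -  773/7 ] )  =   [ - 985 , - 920, - 122, - 773/7, 102,605] 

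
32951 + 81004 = 113955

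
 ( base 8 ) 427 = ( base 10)279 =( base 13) 186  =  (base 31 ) 90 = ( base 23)c3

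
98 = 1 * 98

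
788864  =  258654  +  530210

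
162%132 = 30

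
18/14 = 1+2/7 = 1.29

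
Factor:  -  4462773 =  - 3^1*7^3*4337^1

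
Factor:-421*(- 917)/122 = 386057/122 = 2^( - 1 )*7^1*61^( - 1 )*131^1*421^1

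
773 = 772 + 1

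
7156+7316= 14472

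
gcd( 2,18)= 2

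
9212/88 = 2303/22 = 104.68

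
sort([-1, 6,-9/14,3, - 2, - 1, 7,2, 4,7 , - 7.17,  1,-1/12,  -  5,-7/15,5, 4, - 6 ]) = [-7.17,-6, - 5, - 2, - 1 ,-1,-9/14, - 7/15, - 1/12, 1,2,  3 , 4,4,5, 6, 7,  7]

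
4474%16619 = 4474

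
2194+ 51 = 2245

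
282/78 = 47/13 = 3.62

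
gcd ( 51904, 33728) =64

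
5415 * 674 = 3649710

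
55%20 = 15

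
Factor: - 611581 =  - 29^1* 21089^1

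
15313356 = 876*17481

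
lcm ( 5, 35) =35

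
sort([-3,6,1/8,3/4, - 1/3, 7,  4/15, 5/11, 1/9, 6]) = [ - 3, - 1/3,1/9, 1/8,4/15,5/11,3/4, 6, 6 , 7]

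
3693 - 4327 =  - 634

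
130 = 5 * 26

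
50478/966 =52 + 41/161 = 52.25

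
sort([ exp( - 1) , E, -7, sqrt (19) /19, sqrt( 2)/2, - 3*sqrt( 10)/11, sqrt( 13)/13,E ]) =[  -  7, - 3*sqrt( 10)/11,  sqrt( 19 ) /19, sqrt( 13)/13, exp(  -  1), sqrt( 2 )/2, E,E]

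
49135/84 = 584+ 79/84 = 584.94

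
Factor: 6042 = 2^1 * 3^1*19^1*53^1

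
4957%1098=565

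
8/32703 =8/32703 = 0.00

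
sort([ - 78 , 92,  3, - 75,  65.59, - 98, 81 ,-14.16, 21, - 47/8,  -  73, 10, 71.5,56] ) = [ - 98,-78,  -  75, - 73, - 14.16, - 47/8, 3,10, 21, 56, 65.59, 71.5, 81,92 ]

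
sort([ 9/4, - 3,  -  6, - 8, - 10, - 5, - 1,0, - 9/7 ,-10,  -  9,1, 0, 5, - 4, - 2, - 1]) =[ - 10, - 10 , - 9, - 8,-6, - 5,-4, - 3, - 2  , - 9/7,-1, - 1,0 , 0,1,9/4,5]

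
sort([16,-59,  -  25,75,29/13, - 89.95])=[-89.95, - 59,-25,29/13 , 16, 75 ]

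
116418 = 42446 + 73972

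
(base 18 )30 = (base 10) 54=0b110110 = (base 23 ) 28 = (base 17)33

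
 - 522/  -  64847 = 522/64847 = 0.01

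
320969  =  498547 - 177578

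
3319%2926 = 393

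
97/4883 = 97/4883 = 0.02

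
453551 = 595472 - 141921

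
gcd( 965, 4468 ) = 1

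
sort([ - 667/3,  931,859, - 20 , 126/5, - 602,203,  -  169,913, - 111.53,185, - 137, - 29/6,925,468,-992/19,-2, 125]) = [-602, - 667/3,-169,-137, - 111.53 , - 992/19, - 20, - 29/6,-2,126/5, 125,  185, 203, 468,859,913,925,931 ]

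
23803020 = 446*53370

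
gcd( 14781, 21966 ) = 3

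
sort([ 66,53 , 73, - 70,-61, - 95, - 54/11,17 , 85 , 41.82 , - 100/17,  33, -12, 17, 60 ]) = [  -  95, - 70 , - 61 , - 12, - 100/17, - 54/11, 17 , 17,33,41.82, 53, 60,66,  73, 85]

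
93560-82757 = 10803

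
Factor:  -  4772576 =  - 2^5 * 149143^1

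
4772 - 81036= - 76264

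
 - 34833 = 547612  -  582445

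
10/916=5/458  =  0.01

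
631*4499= 2838869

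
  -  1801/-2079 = 1801/2079 = 0.87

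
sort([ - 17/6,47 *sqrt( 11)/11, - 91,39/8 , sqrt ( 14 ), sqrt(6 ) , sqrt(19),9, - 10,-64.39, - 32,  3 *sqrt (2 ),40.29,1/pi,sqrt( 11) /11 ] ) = [ - 91, - 64.39, - 32,  -  10, - 17/6,  sqrt (11) /11,1/pi,sqrt( 6),sqrt( 14 ) , 3*sqrt(2),sqrt(19), 39/8, 9,47 * sqrt( 11) /11,40.29]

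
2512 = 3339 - 827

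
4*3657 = 14628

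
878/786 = 439/393 = 1.12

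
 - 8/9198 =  - 1+ 4595/4599 = - 0.00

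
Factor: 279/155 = 9/5 = 3^2*5^ ( - 1 )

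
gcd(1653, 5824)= 1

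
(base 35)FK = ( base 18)1C5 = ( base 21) 14k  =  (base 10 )545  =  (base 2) 1000100001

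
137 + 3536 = 3673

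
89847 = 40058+49789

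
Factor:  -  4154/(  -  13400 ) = 2^( - 2 )  *5^(-2)*31^1 = 31/100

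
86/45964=43/22982 = 0.00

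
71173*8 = 569384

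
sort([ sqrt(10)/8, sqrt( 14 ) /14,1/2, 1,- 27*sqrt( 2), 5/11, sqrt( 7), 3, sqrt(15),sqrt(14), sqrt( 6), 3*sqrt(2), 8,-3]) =[ - 27*sqrt( 2 ), - 3,sqrt( 14)/14, sqrt (10 ) /8, 5/11,1/2,  1, sqrt(6), sqrt (7 ), 3, sqrt(14),  sqrt( 15),3*sqrt( 2), 8 ]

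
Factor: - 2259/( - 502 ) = 2^( - 1 )*3^2 = 9/2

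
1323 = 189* 7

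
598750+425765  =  1024515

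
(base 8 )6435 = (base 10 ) 3357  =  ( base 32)38t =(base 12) 1b39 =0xD1D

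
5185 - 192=4993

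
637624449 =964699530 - 327075081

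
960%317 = 9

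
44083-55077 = -10994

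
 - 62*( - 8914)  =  552668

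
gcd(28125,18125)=625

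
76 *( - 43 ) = -3268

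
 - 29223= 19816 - 49039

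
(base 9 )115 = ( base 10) 95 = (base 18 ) 55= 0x5f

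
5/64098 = 5/64098 = 0.00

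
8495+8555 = 17050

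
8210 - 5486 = 2724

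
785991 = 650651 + 135340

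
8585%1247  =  1103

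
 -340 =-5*68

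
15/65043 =5/21681=0.00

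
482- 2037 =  - 1555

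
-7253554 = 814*(-8911)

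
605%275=55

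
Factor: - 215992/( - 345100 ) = 2^1*5^( - 2)*7^1*17^( - 1 )*19^1 = 266/425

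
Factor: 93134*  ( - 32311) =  -3009252674 = -2^1*79^1*409^1*46567^1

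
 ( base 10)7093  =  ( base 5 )211333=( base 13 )32c8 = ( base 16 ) 1bb5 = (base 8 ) 15665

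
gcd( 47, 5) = 1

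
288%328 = 288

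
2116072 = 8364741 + - 6248669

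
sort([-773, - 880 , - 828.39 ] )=[- 880, - 828.39, - 773] 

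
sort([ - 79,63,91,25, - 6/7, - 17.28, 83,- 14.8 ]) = [ - 79, - 17.28, - 14.8,- 6/7,25 , 63, 83,91] 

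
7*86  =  602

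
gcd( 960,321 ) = 3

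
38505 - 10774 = 27731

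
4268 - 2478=1790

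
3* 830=2490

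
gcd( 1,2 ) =1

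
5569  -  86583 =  - 81014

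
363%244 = 119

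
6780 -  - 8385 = 15165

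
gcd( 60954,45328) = 2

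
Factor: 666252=2^2 *3^3 * 31^1*199^1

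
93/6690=31/2230= 0.01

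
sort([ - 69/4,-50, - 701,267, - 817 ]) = [- 817,-701, - 50, - 69/4, 267] 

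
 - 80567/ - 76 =80567/76 =1060.09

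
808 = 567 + 241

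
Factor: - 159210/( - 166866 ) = 915/959 = 3^1 * 5^1*7^( - 1)*61^1*137^(-1)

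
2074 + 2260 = 4334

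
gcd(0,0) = 0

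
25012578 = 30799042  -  5786464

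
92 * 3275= 301300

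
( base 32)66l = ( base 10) 6357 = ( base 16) 18D5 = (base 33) 5rl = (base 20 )FHH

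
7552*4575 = 34550400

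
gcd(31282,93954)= 2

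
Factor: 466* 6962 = 3244292 = 2^2*59^2*233^1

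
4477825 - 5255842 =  - 778017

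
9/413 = 9/413 = 0.02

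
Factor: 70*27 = 1890 = 2^1*3^3*5^1 *7^1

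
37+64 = 101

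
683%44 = 23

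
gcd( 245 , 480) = 5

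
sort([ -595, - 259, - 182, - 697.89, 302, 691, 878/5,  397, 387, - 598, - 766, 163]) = [ - 766,  -  697.89, - 598, - 595, - 259, - 182, 163,878/5, 302 , 387, 397,691 ] 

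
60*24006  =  1440360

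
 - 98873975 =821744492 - 920618467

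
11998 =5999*2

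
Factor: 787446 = 2^1*3^2*11^1*41^1*97^1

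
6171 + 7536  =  13707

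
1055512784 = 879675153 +175837631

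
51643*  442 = 22826206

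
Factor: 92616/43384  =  681/319 = 3^1* 11^( - 1)*29^( - 1) * 227^1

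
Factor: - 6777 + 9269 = 2492  =  2^2 * 7^1*89^1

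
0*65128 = 0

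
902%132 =110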